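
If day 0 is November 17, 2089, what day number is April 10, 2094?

Nov 17, 2089 → Nov 17, 2090: 365 days.
Nov 17, 2090 → Nov 17, 2091: 365 days.
Nov 17, 2091 → Nov 17, 2092: 366 days (Feb 29, 2092 is in that span).
Nov 17, 2092 → Nov 17, 2093: 365 days.
Nov 17, 2093 → Dec 17, 2093: 30 days (November has 30).
Dec 17, 2093 → Jan 17, 2094: 31 days (December has 31).
Jan 17, 2094 → Feb 17, 2094: 31 days (January has 31).
Feb 17, 2094 → Mar 17, 2094: 28 days (February has 28).
Mar 17, 2094 → Apr 10, 2094: 24 days.
Total: 1605 days.

1605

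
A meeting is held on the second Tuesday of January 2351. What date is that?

January 1, 2351 is a Monday.
The first Tuesday is therefore January 2 (1 days later).
The second Tuesday is 2 + 1×7 = January 9.

January 9, 2351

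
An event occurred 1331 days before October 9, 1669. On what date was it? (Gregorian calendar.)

−365 (one year) → Oct 9, 1668 (966 left).
−366 (one year; includes Feb 29, 1668) → Oct 9, 1667 (600 left).
−365 (one year) → Oct 9, 1666 (235 left).
−9 → Sep 30, 1666 (end of Sep, 30 days; 226 left).
−30 → Aug 31, 1666 (end of Aug, 31 days; 196 left).
−31 → Jul 31, 1666 (end of Jul, 31 days; 165 left).
−31 → Jun 30, 1666 (end of Jun, 30 days; 134 left).
−30 → May 31, 1666 (end of May, 31 days; 104 left).
−31 → Apr 30, 1666 (end of Apr, 30 days; 73 left).
−30 → Mar 31, 1666 (end of Mar, 31 days; 43 left).
−31 → Feb 28, 1666 (end of Feb, 28 days; 12 left).
−12 → Feb 16, 1666.

February 16, 1666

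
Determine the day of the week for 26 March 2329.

Doomsday rule: the anchor day for the 2300s is Wednesday. For year 29: 29÷12 = 2 r 5, and 5÷4 = 1, so 2+5+1 = 8.
Wednesday + 8 ≡ Thursday — that's 2329's doomsday.
In March the doomsday date is Mar 14.
Mar 26 is 12 days after Mar 14; 12 mod 7 = 5, so Thursday + 5 = Tuesday.

Tuesday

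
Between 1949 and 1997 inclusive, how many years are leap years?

12

Multiples of 4 in [1949,1997]: 12.
Of those, multiples of 100: 0 (not leap unless ÷400).
Multiples of 400: 0.
Leap years = 12 − 0 + 0 = 12.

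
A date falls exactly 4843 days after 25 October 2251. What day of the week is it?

First find the weekday of Oct 25, 2251. Doomsday rule: the anchor day for the 2200s is Friday. For year 51: 51÷12 = 4 r 3, and 3÷4 = 0, so 4+3+0 = 7.
Friday + 7 ≡ Friday — that's 2251's doomsday.
In October the doomsday date is Oct 10.
Oct 25 is 15 days after Oct 10; 15 mod 7 = 1, so Friday + 1 = Saturday.
4843 mod 7 = 6, so 4843 days after a Saturday is Saturday + 6 = Friday.

Friday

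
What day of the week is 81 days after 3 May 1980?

Wednesday

First find the weekday of May 3, 1980. Doomsday rule: the anchor day for the 1900s is Wednesday. For year 80: 80÷12 = 6 r 8, and 8÷4 = 2, so 6+8+2 = 16.
Wednesday + 16 ≡ Friday — that's 1980's doomsday.
In May the doomsday date is May 9.
May 3 is 6 days before May 9; 6 mod 7 = 6, so Friday − 6 = Saturday.
81 mod 7 = 4, so 81 days after a Saturday is Saturday + 4 = Wednesday.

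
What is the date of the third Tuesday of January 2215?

January 17, 2215

January 1, 2215 is a Sunday.
The first Tuesday is therefore January 3 (2 days later).
The third Tuesday is 3 + 2×7 = January 17.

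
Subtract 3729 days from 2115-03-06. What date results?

December 19, 2104

−365 (one year) → Mar 6, 2114 (3364 left).
−365 (one year) → Mar 6, 2113 (2999 left).
−365 (one year) → Mar 6, 2112 (2634 left).
−366 (one year; includes Feb 29, 2112) → Mar 6, 2111 (2268 left).
−365 (one year) → Mar 6, 2110 (1903 left).
−365 (one year) → Mar 6, 2109 (1538 left).
−365 (one year) → Mar 6, 2108 (1173 left).
−366 (one year; includes Feb 29, 2108) → Mar 6, 2107 (807 left).
−365 (one year) → Mar 6, 2106 (442 left).
−365 (one year) → Mar 6, 2105 (77 left).
−6 → Feb 28, 2105 (end of Feb, 28 days; 71 left).
−28 → Jan 31, 2105 (end of Jan, 31 days; 43 left).
−31 → Dec 31, 2104 (end of Dec, 31 days; 12 left).
−12 → Dec 19, 2104.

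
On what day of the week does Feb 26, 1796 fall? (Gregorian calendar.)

Doomsday rule: the anchor day for the 1700s is Sunday. For year 96: 96÷12 = 8 r 0, and 0÷4 = 0, so 8+0+0 = 8.
Sunday + 8 ≡ Monday — that's 1796's doomsday.
In February the doomsday date is Feb 29 (1796 is a leap year (divisible by 4)).
Feb 26 is 3 days before Feb 29; 3 mod 7 = 3, so Monday − 3 = Friday.

Friday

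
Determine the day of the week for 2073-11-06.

Doomsday rule: the anchor day for the 2000s is Tuesday. For year 73: 73÷12 = 6 r 1, and 1÷4 = 0, so 6+1+0 = 7.
Tuesday + 7 ≡ Tuesday — that's 2073's doomsday.
In November the doomsday date is Nov 7.
Nov 6 is 1 day before Nov 7; 1 mod 7 = 1, so Tuesday − 1 = Monday.

Monday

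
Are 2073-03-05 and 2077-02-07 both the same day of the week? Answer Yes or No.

Yes

From Mar 5, 2073 to Feb 7, 2077 is 1435 days.
1435 mod 7 = 0, so they are the same weekday.
(Mar 5, 2073 is a Sunday; Feb 7, 2077 is a Sunday.)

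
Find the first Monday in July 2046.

July 2, 2046

July 1, 2046 is a Sunday.
The first Monday is therefore July 2 (1 days later).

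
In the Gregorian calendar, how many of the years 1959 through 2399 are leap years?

107

Multiples of 4 in [1959,2399]: 110.
Of those, multiples of 100: 4 (not leap unless ÷400).
Multiples of 400: 1.
Leap years = 110 − 4 + 1 = 107.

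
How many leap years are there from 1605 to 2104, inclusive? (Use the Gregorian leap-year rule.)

Multiples of 4 in [1605,2104]: 125.
Of those, multiples of 100: 5 (not leap unless ÷400).
Multiples of 400: 1.
Leap years = 125 − 5 + 1 = 121.

121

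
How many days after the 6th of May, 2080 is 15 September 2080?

132

May 6, 2080 → Jun 6, 2080: 31 days (May has 31).
Jun 6, 2080 → Jul 6, 2080: 30 days (June has 30).
Jul 6, 2080 → Aug 6, 2080: 31 days (July has 31).
Aug 6, 2080 → Sep 6, 2080: 31 days (August has 31).
Sep 6, 2080 → Sep 15, 2080: 9 days.
Total: 132 days.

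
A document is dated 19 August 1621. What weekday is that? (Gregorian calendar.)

Thursday

Doomsday rule: the anchor day for the 1600s is Tuesday. For year 21: 21÷12 = 1 r 9, and 9÷4 = 2, so 1+9+2 = 12.
Tuesday + 12 ≡ Sunday — that's 1621's doomsday.
In August the doomsday date is Aug 8.
Aug 19 is 11 days after Aug 8; 11 mod 7 = 4, so Sunday + 4 = Thursday.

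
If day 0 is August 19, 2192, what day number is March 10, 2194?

568

Aug 19, 2192 → Aug 19, 2193: 365 days.
Aug 19, 2193 → Sep 19, 2193: 31 days (August has 31).
Sep 19, 2193 → Oct 19, 2193: 30 days (September has 30).
Oct 19, 2193 → Nov 19, 2193: 31 days (October has 31).
Nov 19, 2193 → Dec 19, 2193: 30 days (November has 30).
Dec 19, 2193 → Jan 19, 2194: 31 days (December has 31).
Jan 19, 2194 → Feb 19, 2194: 31 days (January has 31).
Feb 19, 2194 → Mar 10, 2194: 19 days.
Total: 568 days.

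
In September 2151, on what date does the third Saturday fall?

September 18, 2151

September 1, 2151 is a Wednesday.
The first Saturday is therefore September 4 (3 days later).
The third Saturday is 4 + 2×7 = September 18.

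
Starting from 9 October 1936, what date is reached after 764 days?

November 12, 1938

+365 (one year) → Oct 9, 1937 (399 left).
Oct has 31 days: +23 → Nov 1, 1937 (376 left).
Nov has 30 days: +30 → Dec 1, 1937 (346 left).
Dec has 31 days: +31 → Jan 1, 1938 (315 left).
Jan has 31 days: +31 → Feb 1, 1938 (284 left).
Feb has 28 days: +28 → Mar 1, 1938 (256 left).
Mar has 31 days: +31 → Apr 1, 1938 (225 left).
Apr has 30 days: +30 → May 1, 1938 (195 left).
May has 31 days: +31 → Jun 1, 1938 (164 left).
Jun has 30 days: +30 → Jul 1, 1938 (134 left).
Jul has 31 days: +31 → Aug 1, 1938 (103 left).
Aug has 31 days: +31 → Sep 1, 1938 (72 left).
Sep has 30 days: +30 → Oct 1, 1938 (42 left).
Oct has 31 days: +31 → Nov 1, 1938 (11 left).
+11 → Nov 12, 1938.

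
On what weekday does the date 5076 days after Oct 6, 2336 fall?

Wednesday

First find the weekday of Oct 6, 2336. Doomsday rule: the anchor day for the 2300s is Wednesday. For year 36: 36÷12 = 3 r 0, and 0÷4 = 0, so 3+0+0 = 3.
Wednesday + 3 ≡ Saturday — that's 2336's doomsday.
In October the doomsday date is Oct 10.
Oct 6 is 4 days before Oct 10; 4 mod 7 = 4, so Saturday − 4 = Tuesday.
5076 mod 7 = 1, so 5076 days after a Tuesday is Tuesday + 1 = Wednesday.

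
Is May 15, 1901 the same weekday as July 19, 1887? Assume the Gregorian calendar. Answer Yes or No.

From Jul 19, 1887 to May 15, 1901 is 5048 days.
5048 mod 7 = 1, so they are different weekdays.
(Jul 19, 1887 is a Tuesday; May 15, 1901 is a Wednesday.)

No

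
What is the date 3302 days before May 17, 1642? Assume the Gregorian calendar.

May 2, 1633

−365 (one year) → May 17, 1641 (2937 left).
−365 (one year) → May 17, 1640 (2572 left).
−366 (one year; includes Feb 29, 1640) → May 17, 1639 (2206 left).
−365 (one year) → May 17, 1638 (1841 left).
−365 (one year) → May 17, 1637 (1476 left).
−365 (one year) → May 17, 1636 (1111 left).
−366 (one year; includes Feb 29, 1636) → May 17, 1635 (745 left).
−365 (one year) → May 17, 1634 (380 left).
−17 → Apr 30, 1634 (end of Apr, 30 days; 363 left).
−30 → Mar 31, 1634 (end of Mar, 31 days; 333 left).
−31 → Feb 28, 1634 (end of Feb, 28 days; 302 left).
−28 → Jan 31, 1634 (end of Jan, 31 days; 274 left).
−31 → Dec 31, 1633 (end of Dec, 31 days; 243 left).
−31 → Nov 30, 1633 (end of Nov, 30 days; 212 left).
−30 → Oct 31, 1633 (end of Oct, 31 days; 182 left).
−31 → Sep 30, 1633 (end of Sep, 30 days; 151 left).
−30 → Aug 31, 1633 (end of Aug, 31 days; 121 left).
−31 → Jul 31, 1633 (end of Jul, 31 days; 90 left).
−31 → Jun 30, 1633 (end of Jun, 30 days; 59 left).
−30 → May 31, 1633 (end of May, 31 days; 29 left).
−29 → May 2, 1633.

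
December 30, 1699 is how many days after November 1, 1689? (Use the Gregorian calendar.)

Nov 1, 1689 → Nov 1, 1690: 365 days.
Nov 1, 1690 → Nov 1, 1691: 365 days.
Nov 1, 1691 → Nov 1, 1692: 366 days (Feb 29, 1692 is in that span).
Nov 1, 1692 → Nov 1, 1693: 365 days.
Nov 1, 1693 → Nov 1, 1694: 365 days.
Nov 1, 1694 → Nov 1, 1695: 365 days.
Nov 1, 1695 → Nov 1, 1696: 366 days (Feb 29, 1696 is in that span).
Nov 1, 1696 → Nov 1, 1697: 365 days.
Nov 1, 1697 → Nov 1, 1698: 365 days.
Nov 1, 1698 → Nov 1, 1699: 365 days.
Nov 1, 1699 → Dec 1, 1699: 30 days (November has 30).
Dec 1, 1699 → Dec 30, 1699: 29 days.
Total: 3711 days.

3711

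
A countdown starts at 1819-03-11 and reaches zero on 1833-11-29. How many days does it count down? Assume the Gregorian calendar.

Mar 11, 1819 → Mar 11, 1820: 366 days (Feb 29, 1820 is in that span).
Mar 11, 1820 → Mar 11, 1821: 365 days.
Mar 11, 1821 → Mar 11, 1822: 365 days.
Mar 11, 1822 → Mar 11, 1823: 365 days.
Mar 11, 1823 → Mar 11, 1824: 366 days (Feb 29, 1824 is in that span).
Mar 11, 1824 → Mar 11, 1825: 365 days.
Mar 11, 1825 → Mar 11, 1826: 365 days.
Mar 11, 1826 → Mar 11, 1827: 365 days.
Mar 11, 1827 → Mar 11, 1828: 366 days (Feb 29, 1828 is in that span).
Mar 11, 1828 → Mar 11, 1829: 365 days.
Mar 11, 1829 → Mar 11, 1830: 365 days.
Mar 11, 1830 → Mar 11, 1831: 365 days.
Mar 11, 1831 → Mar 11, 1832: 366 days (Feb 29, 1832 is in that span).
Mar 11, 1832 → Mar 11, 1833: 365 days.
Mar 11, 1833 → Apr 11, 1833: 31 days (March has 31).
Apr 11, 1833 → May 11, 1833: 30 days (April has 30).
May 11, 1833 → Jun 11, 1833: 31 days (May has 31).
Jun 11, 1833 → Jul 11, 1833: 30 days (June has 30).
Jul 11, 1833 → Aug 11, 1833: 31 days (July has 31).
Aug 11, 1833 → Sep 11, 1833: 31 days (August has 31).
Sep 11, 1833 → Oct 11, 1833: 30 days (September has 30).
Oct 11, 1833 → Nov 11, 1833: 31 days (October has 31).
Nov 11, 1833 → Nov 29, 1833: 18 days.
Total: 5377 days.

5377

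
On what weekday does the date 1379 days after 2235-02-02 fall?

First find the weekday of Feb 2, 2235. Doomsday rule: the anchor day for the 2200s is Friday. For year 35: 35÷12 = 2 r 11, and 11÷4 = 2, so 2+11+2 = 15.
Friday + 15 ≡ Saturday — that's 2235's doomsday.
In February the doomsday date is Feb 28 (2235 is not a leap year).
Feb 2 is 26 days before Feb 28; 26 mod 7 = 5, so Saturday − 5 = Monday.
1379 mod 7 = 0, so 1379 days after a Monday is Monday + 0 = Monday.

Monday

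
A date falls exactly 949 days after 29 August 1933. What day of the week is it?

Saturday

First find the weekday of Aug 29, 1933. Doomsday rule: the anchor day for the 1900s is Wednesday. For year 33: 33÷12 = 2 r 9, and 9÷4 = 2, so 2+9+2 = 13.
Wednesday + 13 ≡ Tuesday — that's 1933's doomsday.
In August the doomsday date is Aug 8.
Aug 29 is 21 days after Aug 8; 21 mod 7 = 0, so Tuesday + 0 = Tuesday.
949 mod 7 = 4, so 949 days after a Tuesday is Tuesday + 4 = Saturday.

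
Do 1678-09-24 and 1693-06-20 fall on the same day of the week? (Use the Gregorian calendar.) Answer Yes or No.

From Sep 24, 1678 to Jun 20, 1693 is 5383 days.
5383 mod 7 = 0, so they are the same weekday.
(Sep 24, 1678 is a Saturday; Jun 20, 1693 is a Saturday.)

Yes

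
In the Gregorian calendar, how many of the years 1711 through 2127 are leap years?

Multiples of 4 in [1711,2127]: 104.
Of those, multiples of 100: 4 (not leap unless ÷400).
Multiples of 400: 1.
Leap years = 104 − 4 + 1 = 101.

101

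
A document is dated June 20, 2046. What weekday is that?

Wednesday

Doomsday rule: the anchor day for the 2000s is Tuesday. For year 46: 46÷12 = 3 r 10, and 10÷4 = 2, so 3+10+2 = 15.
Tuesday + 15 ≡ Wednesday — that's 2046's doomsday.
In June the doomsday date is Jun 6.
Jun 20 is 14 days after Jun 6; 14 mod 7 = 0, so Wednesday + 0 = Wednesday.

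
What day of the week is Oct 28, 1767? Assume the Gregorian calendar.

Wednesday

Doomsday rule: the anchor day for the 1700s is Sunday. For year 67: 67÷12 = 5 r 7, and 7÷4 = 1, so 5+7+1 = 13.
Sunday + 13 ≡ Saturday — that's 1767's doomsday.
In October the doomsday date is Oct 10.
Oct 28 is 18 days after Oct 10; 18 mod 7 = 4, so Saturday + 4 = Wednesday.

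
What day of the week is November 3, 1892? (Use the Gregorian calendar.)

Doomsday rule: the anchor day for the 1800s is Friday. For year 92: 92÷12 = 7 r 8, and 8÷4 = 2, so 7+8+2 = 17.
Friday + 17 ≡ Monday — that's 1892's doomsday.
In November the doomsday date is Nov 7.
Nov 3 is 4 days before Nov 7; 4 mod 7 = 4, so Monday − 4 = Thursday.

Thursday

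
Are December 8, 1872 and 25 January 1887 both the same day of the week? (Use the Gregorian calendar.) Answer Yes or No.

From Dec 8, 1872 to Jan 25, 1887 is 5161 days.
5161 mod 7 = 2, so they are different weekdays.
(Dec 8, 1872 is a Sunday; Jan 25, 1887 is a Tuesday.)

No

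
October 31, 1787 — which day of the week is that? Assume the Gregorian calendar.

Doomsday rule: the anchor day for the 1700s is Sunday. For year 87: 87÷12 = 7 r 3, and 3÷4 = 0, so 7+3+0 = 10.
Sunday + 10 ≡ Wednesday — that's 1787's doomsday.
In October the doomsday date is Oct 10.
Oct 31 is 21 days after Oct 10; 21 mod 7 = 0, so Wednesday + 0 = Wednesday.

Wednesday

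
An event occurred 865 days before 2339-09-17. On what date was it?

May 5, 2337

−365 (one year) → Sep 17, 2338 (500 left).
−365 (one year) → Sep 17, 2337 (135 left).
−17 → Aug 31, 2337 (end of Aug, 31 days; 118 left).
−31 → Jul 31, 2337 (end of Jul, 31 days; 87 left).
−31 → Jun 30, 2337 (end of Jun, 30 days; 56 left).
−30 → May 31, 2337 (end of May, 31 days; 26 left).
−26 → May 5, 2337.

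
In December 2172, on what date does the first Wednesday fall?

December 1, 2172 is a Tuesday.
The first Wednesday is therefore December 2 (1 days later).

December 2, 2172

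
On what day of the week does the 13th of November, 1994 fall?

Doomsday rule: the anchor day for the 1900s is Wednesday. For year 94: 94÷12 = 7 r 10, and 10÷4 = 2, so 7+10+2 = 19.
Wednesday + 19 ≡ Monday — that's 1994's doomsday.
In November the doomsday date is Nov 7.
Nov 13 is 6 days after Nov 7; 6 mod 7 = 6, so Monday + 6 = Sunday.

Sunday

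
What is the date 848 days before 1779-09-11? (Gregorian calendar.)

−365 (one year) → Sep 11, 1778 (483 left).
−365 (one year) → Sep 11, 1777 (118 left).
−11 → Aug 31, 1777 (end of Aug, 31 days; 107 left).
−31 → Jul 31, 1777 (end of Jul, 31 days; 76 left).
−31 → Jun 30, 1777 (end of Jun, 30 days; 45 left).
−30 → May 31, 1777 (end of May, 31 days; 15 left).
−15 → May 16, 1777.

May 16, 1777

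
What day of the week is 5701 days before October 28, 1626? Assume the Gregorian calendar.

First find the weekday of Oct 28, 1626. Doomsday rule: the anchor day for the 1600s is Tuesday. For year 26: 26÷12 = 2 r 2, and 2÷4 = 0, so 2+2+0 = 4.
Tuesday + 4 ≡ Saturday — that's 1626's doomsday.
In October the doomsday date is Oct 10.
Oct 28 is 18 days after Oct 10; 18 mod 7 = 4, so Saturday + 4 = Wednesday.
5701 mod 7 = 3, so 5701 days before a Wednesday is Wednesday − 3 = Sunday.

Sunday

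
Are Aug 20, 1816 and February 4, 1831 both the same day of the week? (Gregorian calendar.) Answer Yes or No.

From Aug 20, 1816 to Feb 4, 1831 is 5281 days.
5281 mod 7 = 3, so they are different weekdays.
(Aug 20, 1816 is a Tuesday; Feb 4, 1831 is a Friday.)

No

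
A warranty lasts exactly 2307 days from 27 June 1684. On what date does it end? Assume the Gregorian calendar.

October 21, 1690

+365 (one year) → Jun 27, 1685 (1942 left).
+365 (one year) → Jun 27, 1686 (1577 left).
+365 (one year) → Jun 27, 1687 (1212 left).
+366 (one year; includes Feb 29, 1688) → Jun 27, 1688 (846 left).
+365 (one year) → Jun 27, 1689 (481 left).
+365 (one year) → Jun 27, 1690 (116 left).
Jun has 30 days: +4 → Jul 1, 1690 (112 left).
Jul has 31 days: +31 → Aug 1, 1690 (81 left).
Aug has 31 days: +31 → Sep 1, 1690 (50 left).
Sep has 30 days: +30 → Oct 1, 1690 (20 left).
+20 → Oct 21, 1690.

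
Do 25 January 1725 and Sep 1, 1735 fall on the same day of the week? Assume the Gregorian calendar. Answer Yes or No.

Yes

From Jan 25, 1725 to Sep 1, 1735 is 3871 days.
3871 mod 7 = 0, so they are the same weekday.
(Jan 25, 1725 is a Thursday; Sep 1, 1735 is a Thursday.)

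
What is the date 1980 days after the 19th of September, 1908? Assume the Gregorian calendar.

+365 (one year) → Sep 19, 1909 (1615 left).
+365 (one year) → Sep 19, 1910 (1250 left).
+365 (one year) → Sep 19, 1911 (885 left).
+366 (one year; includes Feb 29, 1912) → Sep 19, 1912 (519 left).
+365 (one year) → Sep 19, 1913 (154 left).
Sep has 30 days: +12 → Oct 1, 1913 (142 left).
Oct has 31 days: +31 → Nov 1, 1913 (111 left).
Nov has 30 days: +30 → Dec 1, 1913 (81 left).
Dec has 31 days: +31 → Jan 1, 1914 (50 left).
Jan has 31 days: +31 → Feb 1, 1914 (19 left).
+19 → Feb 20, 1914.

February 20, 1914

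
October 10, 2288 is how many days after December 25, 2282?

Dec 25, 2282 → Dec 25, 2283: 365 days.
Dec 25, 2283 → Dec 25, 2284: 366 days (Feb 29, 2284 is in that span).
Dec 25, 2284 → Dec 25, 2285: 365 days.
Dec 25, 2285 → Dec 25, 2286: 365 days.
Dec 25, 2286 → Dec 25, 2287: 365 days.
Dec 25, 2287 → Jan 25, 2288: 31 days (December has 31).
Jan 25, 2288 → Feb 25, 2288: 31 days (January has 31).
Feb 25, 2288 → Mar 25, 2288: 29 days (February has 29).
Mar 25, 2288 → Apr 25, 2288: 31 days (March has 31).
Apr 25, 2288 → May 25, 2288: 30 days (April has 30).
May 25, 2288 → Jun 25, 2288: 31 days (May has 31).
Jun 25, 2288 → Jul 25, 2288: 30 days (June has 30).
Jul 25, 2288 → Aug 25, 2288: 31 days (July has 31).
Aug 25, 2288 → Sep 25, 2288: 31 days (August has 31).
Sep 25, 2288 → Oct 10, 2288: 15 days.
Total: 2116 days.

2116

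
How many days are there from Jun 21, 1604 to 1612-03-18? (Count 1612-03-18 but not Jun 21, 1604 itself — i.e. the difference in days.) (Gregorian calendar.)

2827

Jun 21, 1604 → Jun 21, 1605: 365 days.
Jun 21, 1605 → Jun 21, 1606: 365 days.
Jun 21, 1606 → Jun 21, 1607: 365 days.
Jun 21, 1607 → Jun 21, 1608: 366 days (Feb 29, 1608 is in that span).
Jun 21, 1608 → Jun 21, 1609: 365 days.
Jun 21, 1609 → Jun 21, 1610: 365 days.
Jun 21, 1610 → Jun 21, 1611: 365 days.
Jun 21, 1611 → Jul 21, 1611: 30 days (June has 30).
Jul 21, 1611 → Aug 21, 1611: 31 days (July has 31).
Aug 21, 1611 → Sep 21, 1611: 31 days (August has 31).
Sep 21, 1611 → Oct 21, 1611: 30 days (September has 30).
Oct 21, 1611 → Nov 21, 1611: 31 days (October has 31).
Nov 21, 1611 → Dec 21, 1611: 30 days (November has 30).
Dec 21, 1611 → Jan 21, 1612: 31 days (December has 31).
Jan 21, 1612 → Feb 21, 1612: 31 days (January has 31).
Feb 21, 1612 → Mar 18, 1612: 26 days.
Total: 2827 days.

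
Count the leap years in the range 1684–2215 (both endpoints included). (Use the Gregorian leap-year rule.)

128

Multiples of 4 in [1684,2215]: 133.
Of those, multiples of 100: 6 (not leap unless ÷400).
Multiples of 400: 1.
Leap years = 133 − 6 + 1 = 128.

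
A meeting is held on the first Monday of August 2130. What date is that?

August 7, 2130

August 1, 2130 is a Tuesday.
The first Monday is therefore August 7 (6 days later).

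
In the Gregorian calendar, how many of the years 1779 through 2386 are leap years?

147

Multiples of 4 in [1779,2386]: 152.
Of those, multiples of 100: 6 (not leap unless ÷400).
Multiples of 400: 1.
Leap years = 152 − 6 + 1 = 147.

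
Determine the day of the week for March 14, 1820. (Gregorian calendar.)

Doomsday rule: the anchor day for the 1800s is Friday. For year 20: 20÷12 = 1 r 8, and 8÷4 = 2, so 1+8+2 = 11.
Friday + 11 ≡ Tuesday — that's 1820's doomsday.
In March the doomsday date is Mar 14.
Mar 14 is the doomsday itself: Tuesday.

Tuesday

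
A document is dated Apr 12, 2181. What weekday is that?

Doomsday rule: the anchor day for the 2100s is Sunday. For year 81: 81÷12 = 6 r 9, and 9÷4 = 2, so 6+9+2 = 17.
Sunday + 17 ≡ Wednesday — that's 2181's doomsday.
In April the doomsday date is Apr 4.
Apr 12 is 8 days after Apr 4; 8 mod 7 = 1, so Wednesday + 1 = Thursday.

Thursday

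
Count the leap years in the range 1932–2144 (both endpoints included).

53

Multiples of 4 in [1932,2144]: 54.
Of those, multiples of 100: 2 (not leap unless ÷400).
Multiples of 400: 1.
Leap years = 54 − 2 + 1 = 53.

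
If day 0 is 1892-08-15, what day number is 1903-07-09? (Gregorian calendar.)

3979

Aug 15, 1892 → Aug 15, 1893: 365 days.
Aug 15, 1893 → Aug 15, 1894: 365 days.
Aug 15, 1894 → Aug 15, 1895: 365 days.
Aug 15, 1895 → Aug 15, 1896: 366 days (Feb 29, 1896 is in that span).
Aug 15, 1896 → Aug 15, 1897: 365 days.
Aug 15, 1897 → Aug 15, 1898: 365 days.
Aug 15, 1898 → Aug 15, 1899: 365 days.
Aug 15, 1899 → Aug 15, 1900: 365 days.
Aug 15, 1900 → Aug 15, 1901: 365 days.
Aug 15, 1901 → Aug 15, 1902: 365 days.
Aug 15, 1902 → Sep 15, 1902: 31 days (August has 31).
Sep 15, 1902 → Oct 15, 1902: 30 days (September has 30).
Oct 15, 1902 → Nov 15, 1902: 31 days (October has 31).
Nov 15, 1902 → Dec 15, 1902: 30 days (November has 30).
Dec 15, 1902 → Jan 15, 1903: 31 days (December has 31).
Jan 15, 1903 → Feb 15, 1903: 31 days (January has 31).
Feb 15, 1903 → Mar 15, 1903: 28 days (February has 28).
Mar 15, 1903 → Apr 15, 1903: 31 days (March has 31).
Apr 15, 1903 → May 15, 1903: 30 days (April has 30).
May 15, 1903 → Jun 15, 1903: 31 days (May has 31).
Jun 15, 1903 → Jul 9, 1903: 24 days.
Total: 3979 days.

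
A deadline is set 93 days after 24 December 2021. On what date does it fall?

March 27, 2022

Dec has 31 days: +8 → Jan 1, 2022 (85 left).
Jan has 31 days: +31 → Feb 1, 2022 (54 left).
Feb has 28 days: +28 → Mar 1, 2022 (26 left).
+26 → Mar 27, 2022.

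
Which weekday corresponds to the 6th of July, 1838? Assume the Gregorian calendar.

Doomsday rule: the anchor day for the 1800s is Friday. For year 38: 38÷12 = 3 r 2, and 2÷4 = 0, so 3+2+0 = 5.
Friday + 5 ≡ Wednesday — that's 1838's doomsday.
In July the doomsday date is Jul 11.
Jul 6 is 5 days before Jul 11; 5 mod 7 = 5, so Wednesday − 5 = Friday.

Friday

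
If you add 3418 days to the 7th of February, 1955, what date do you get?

June 17, 1964

+365 (one year) → Feb 7, 1956 (3053 left).
+366 (one year; includes Feb 29, 1956) → Feb 7, 1957 (2687 left).
+365 (one year) → Feb 7, 1958 (2322 left).
+365 (one year) → Feb 7, 1959 (1957 left).
+365 (one year) → Feb 7, 1960 (1592 left).
+366 (one year; includes Feb 29, 1960) → Feb 7, 1961 (1226 left).
+365 (one year) → Feb 7, 1962 (861 left).
+365 (one year) → Feb 7, 1963 (496 left).
+365 (one year) → Feb 7, 1964 (131 left).
Feb has 29 days: +23 → Mar 1, 1964 (108 left).
Mar has 31 days: +31 → Apr 1, 1964 (77 left).
Apr has 30 days: +30 → May 1, 1964 (47 left).
May has 31 days: +31 → Jun 1, 1964 (16 left).
+16 → Jun 17, 1964.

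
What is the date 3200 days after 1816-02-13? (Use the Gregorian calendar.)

+366 (one year; includes Feb 29, 1816) → Feb 13, 1817 (2834 left).
+365 (one year) → Feb 13, 1818 (2469 left).
+365 (one year) → Feb 13, 1819 (2104 left).
+365 (one year) → Feb 13, 1820 (1739 left).
+366 (one year; includes Feb 29, 1820) → Feb 13, 1821 (1373 left).
+365 (one year) → Feb 13, 1822 (1008 left).
+365 (one year) → Feb 13, 1823 (643 left).
+365 (one year) → Feb 13, 1824 (278 left).
Feb has 29 days: +17 → Mar 1, 1824 (261 left).
Mar has 31 days: +31 → Apr 1, 1824 (230 left).
Apr has 30 days: +30 → May 1, 1824 (200 left).
May has 31 days: +31 → Jun 1, 1824 (169 left).
Jun has 30 days: +30 → Jul 1, 1824 (139 left).
Jul has 31 days: +31 → Aug 1, 1824 (108 left).
Aug has 31 days: +31 → Sep 1, 1824 (77 left).
Sep has 30 days: +30 → Oct 1, 1824 (47 left).
Oct has 31 days: +31 → Nov 1, 1824 (16 left).
+16 → Nov 17, 1824.

November 17, 1824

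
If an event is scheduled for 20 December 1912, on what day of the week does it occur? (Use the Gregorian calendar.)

Doomsday rule: the anchor day for the 1900s is Wednesday. For year 12: 12÷12 = 1 r 0, and 0÷4 = 0, so 1+0+0 = 1.
Wednesday + 1 ≡ Thursday — that's 1912's doomsday.
In December the doomsday date is Dec 12.
Dec 20 is 8 days after Dec 12; 8 mod 7 = 1, so Thursday + 1 = Friday.

Friday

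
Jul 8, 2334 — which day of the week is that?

Sunday

Doomsday rule: the anchor day for the 2300s is Wednesday. For year 34: 34÷12 = 2 r 10, and 10÷4 = 2, so 2+10+2 = 14.
Wednesday + 14 ≡ Wednesday — that's 2334's doomsday.
In July the doomsday date is Jul 11.
Jul 8 is 3 days before Jul 11; 3 mod 7 = 3, so Wednesday − 3 = Sunday.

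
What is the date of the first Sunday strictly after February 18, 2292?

February 21, 2292

Feb 18, 2292 is a Thursday.
From Thursday to the next Sunday is 3 days.
Feb 18, 2292 + 3 = Feb 21, 2292.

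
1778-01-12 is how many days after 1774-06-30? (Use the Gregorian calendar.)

1292

Jun 30, 1774 → Jun 30, 1775: 365 days.
Jun 30, 1775 → Jun 30, 1776: 366 days (Feb 29, 1776 is in that span).
Jun 30, 1776 → Jun 30, 1777: 365 days.
Jun 30, 1777 → Jul 30, 1777: 30 days (June has 30).
Jul 30, 1777 → Aug 30, 1777: 31 days (July has 31).
Aug 30, 1777 → Sep 30, 1777: 31 days (August has 31).
Sep 30, 1777 → Oct 30, 1777: 30 days (September has 30).
Oct 30, 1777 → Nov 30, 1777: 31 days (October has 31).
Nov 30, 1777 → Dec 30, 1777: 30 days (November has 30).
Dec 30, 1777 → Jan 12, 1778: 13 days.
Total: 1292 days.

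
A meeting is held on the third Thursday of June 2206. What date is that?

June 19, 2206

June 1, 2206 is a Sunday.
The first Thursday is therefore June 5 (4 days later).
The third Thursday is 5 + 2×7 = June 19.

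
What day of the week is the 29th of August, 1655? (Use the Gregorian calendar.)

Sunday

Doomsday rule: the anchor day for the 1600s is Tuesday. For year 55: 55÷12 = 4 r 7, and 7÷4 = 1, so 4+7+1 = 12.
Tuesday + 12 ≡ Sunday — that's 1655's doomsday.
In August the doomsday date is Aug 8.
Aug 29 is 21 days after Aug 8; 21 mod 7 = 0, so Sunday + 0 = Sunday.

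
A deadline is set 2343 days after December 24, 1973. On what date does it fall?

+365 (one year) → Dec 24, 1974 (1978 left).
+365 (one year) → Dec 24, 1975 (1613 left).
+366 (one year; includes Feb 29, 1976) → Dec 24, 1976 (1247 left).
+365 (one year) → Dec 24, 1977 (882 left).
+365 (one year) → Dec 24, 1978 (517 left).
+365 (one year) → Dec 24, 1979 (152 left).
Dec has 31 days: +8 → Jan 1, 1980 (144 left).
Jan has 31 days: +31 → Feb 1, 1980 (113 left).
Feb has 29 days: +29 → Mar 1, 1980 (84 left).
Mar has 31 days: +31 → Apr 1, 1980 (53 left).
Apr has 30 days: +30 → May 1, 1980 (23 left).
+23 → May 24, 1980.

May 24, 1980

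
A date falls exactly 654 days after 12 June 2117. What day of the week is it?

First find the weekday of Jun 12, 2117. Doomsday rule: the anchor day for the 2100s is Sunday. For year 17: 17÷12 = 1 r 5, and 5÷4 = 1, so 1+5+1 = 7.
Sunday + 7 ≡ Sunday — that's 2117's doomsday.
In June the doomsday date is Jun 6.
Jun 12 is 6 days after Jun 6; 6 mod 7 = 6, so Sunday + 6 = Saturday.
654 mod 7 = 3, so 654 days after a Saturday is Saturday + 3 = Tuesday.

Tuesday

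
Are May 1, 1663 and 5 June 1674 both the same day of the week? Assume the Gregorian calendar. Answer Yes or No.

From May 1, 1663 to Jun 5, 1674 is 4053 days.
4053 mod 7 = 0, so they are the same weekday.
(May 1, 1663 is a Tuesday; Jun 5, 1674 is a Tuesday.)

Yes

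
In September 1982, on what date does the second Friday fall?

September 10, 1982

September 1, 1982 is a Wednesday.
The first Friday is therefore September 3 (2 days later).
The second Friday is 3 + 1×7 = September 10.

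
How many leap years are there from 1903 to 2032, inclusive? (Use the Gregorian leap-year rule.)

Multiples of 4 in [1903,2032]: 33.
Of those, multiples of 100: 1 (not leap unless ÷400).
Multiples of 400: 1.
Leap years = 33 − 1 + 1 = 33.

33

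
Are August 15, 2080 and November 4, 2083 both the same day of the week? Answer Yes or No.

Yes

From Aug 15, 2080 to Nov 4, 2083 is 1176 days.
1176 mod 7 = 0, so they are the same weekday.
(Aug 15, 2080 is a Thursday; Nov 4, 2083 is a Thursday.)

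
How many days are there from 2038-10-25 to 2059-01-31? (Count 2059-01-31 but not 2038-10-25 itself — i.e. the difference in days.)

Oct 25, 2038 → Oct 25, 2039: 365 days.
Oct 25, 2039 → Oct 25, 2040: 366 days (Feb 29, 2040 is in that span).
Oct 25, 2040 → Oct 25, 2041: 365 days.
Oct 25, 2041 → Oct 25, 2042: 365 days.
Oct 25, 2042 → Oct 25, 2043: 365 days.
Oct 25, 2043 → Oct 25, 2044: 366 days (Feb 29, 2044 is in that span).
Oct 25, 2044 → Oct 25, 2045: 365 days.
Oct 25, 2045 → Oct 25, 2046: 365 days.
Oct 25, 2046 → Oct 25, 2047: 365 days.
Oct 25, 2047 → Oct 25, 2048: 366 days (Feb 29, 2048 is in that span).
Oct 25, 2048 → Oct 25, 2049: 365 days.
Oct 25, 2049 → Oct 25, 2050: 365 days.
Oct 25, 2050 → Oct 25, 2051: 365 days.
Oct 25, 2051 → Oct 25, 2052: 366 days (Feb 29, 2052 is in that span).
Oct 25, 2052 → Oct 25, 2053: 365 days.
Oct 25, 2053 → Oct 25, 2054: 365 days.
Oct 25, 2054 → Oct 25, 2055: 365 days.
Oct 25, 2055 → Oct 25, 2056: 366 days (Feb 29, 2056 is in that span).
Oct 25, 2056 → Oct 25, 2057: 365 days.
Oct 25, 2057 → Oct 25, 2058: 365 days.
Oct 25, 2058 → Nov 25, 2058: 31 days (October has 31).
Nov 25, 2058 → Dec 25, 2058: 30 days (November has 30).
Dec 25, 2058 → Jan 25, 2059: 31 days (December has 31).
Jan 25, 2059 → Jan 31, 2059: 6 days.
Total: 7403 days.

7403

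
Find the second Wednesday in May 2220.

May 1, 2220 is a Monday.
The first Wednesday is therefore May 3 (2 days later).
The second Wednesday is 3 + 1×7 = May 10.

May 10, 2220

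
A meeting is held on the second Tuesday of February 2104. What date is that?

February 12, 2104

February 1, 2104 is a Friday.
The first Tuesday is therefore February 5 (4 days later).
The second Tuesday is 5 + 1×7 = February 12.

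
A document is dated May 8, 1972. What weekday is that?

Doomsday rule: the anchor day for the 1900s is Wednesday. For year 72: 72÷12 = 6 r 0, and 0÷4 = 0, so 6+0+0 = 6.
Wednesday + 6 ≡ Tuesday — that's 1972's doomsday.
In May the doomsday date is May 9.
May 8 is 1 day before May 9; 1 mod 7 = 1, so Tuesday − 1 = Monday.

Monday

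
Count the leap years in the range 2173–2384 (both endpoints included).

Multiples of 4 in [2173,2384]: 53.
Of those, multiples of 100: 2 (not leap unless ÷400).
Multiples of 400: 0.
Leap years = 53 − 2 + 0 = 51.

51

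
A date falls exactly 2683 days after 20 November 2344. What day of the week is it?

First find the weekday of Nov 20, 2344. Doomsday rule: the anchor day for the 2300s is Wednesday. For year 44: 44÷12 = 3 r 8, and 8÷4 = 2, so 3+8+2 = 13.
Wednesday + 13 ≡ Tuesday — that's 2344's doomsday.
In November the doomsday date is Nov 7.
Nov 20 is 13 days after Nov 7; 13 mod 7 = 6, so Tuesday + 6 = Monday.
2683 mod 7 = 2, so 2683 days after a Monday is Monday + 2 = Wednesday.

Wednesday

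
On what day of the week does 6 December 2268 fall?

Doomsday rule: the anchor day for the 2200s is Friday. For year 68: 68÷12 = 5 r 8, and 8÷4 = 2, so 5+8+2 = 15.
Friday + 15 ≡ Saturday — that's 2268's doomsday.
In December the doomsday date is Dec 12.
Dec 6 is 6 days before Dec 12; 6 mod 7 = 6, so Saturday − 6 = Sunday.

Sunday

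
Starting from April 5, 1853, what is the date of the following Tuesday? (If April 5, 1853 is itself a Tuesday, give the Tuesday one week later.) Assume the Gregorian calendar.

April 12, 1853

Apr 5, 1853 is a Tuesday.
From Tuesday to the next Tuesday is 7 days.
Apr 5, 1853 + 7 = Apr 12, 1853.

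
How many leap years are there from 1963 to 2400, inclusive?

Multiples of 4 in [1963,2400]: 110.
Of those, multiples of 100: 5 (not leap unless ÷400).
Multiples of 400: 2.
Leap years = 110 − 5 + 2 = 107.

107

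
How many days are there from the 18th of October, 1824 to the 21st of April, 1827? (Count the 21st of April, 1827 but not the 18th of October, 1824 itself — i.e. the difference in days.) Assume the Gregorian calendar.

915

Oct 18, 1824 → Oct 18, 1825: 365 days.
Oct 18, 1825 → Oct 18, 1826: 365 days.
Oct 18, 1826 → Nov 18, 1826: 31 days (October has 31).
Nov 18, 1826 → Dec 18, 1826: 30 days (November has 30).
Dec 18, 1826 → Jan 18, 1827: 31 days (December has 31).
Jan 18, 1827 → Feb 18, 1827: 31 days (January has 31).
Feb 18, 1827 → Mar 18, 1827: 28 days (February has 28).
Mar 18, 1827 → Apr 18, 1827: 31 days (March has 31).
Apr 18, 1827 → Apr 21, 1827: 3 days.
Total: 915 days.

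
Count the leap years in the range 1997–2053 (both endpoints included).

Multiples of 4 in [1997,2053]: 14.
Of those, multiples of 100: 1 (not leap unless ÷400).
Multiples of 400: 1.
Leap years = 14 − 1 + 1 = 14.

14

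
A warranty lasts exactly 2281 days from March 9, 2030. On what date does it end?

June 6, 2036

+365 (one year) → Mar 9, 2031 (1916 left).
+366 (one year; includes Feb 29, 2032) → Mar 9, 2032 (1550 left).
+365 (one year) → Mar 9, 2033 (1185 left).
+365 (one year) → Mar 9, 2034 (820 left).
+365 (one year) → Mar 9, 2035 (455 left).
+366 (one year; includes Feb 29, 2036) → Mar 9, 2036 (89 left).
Mar has 31 days: +23 → Apr 1, 2036 (66 left).
Apr has 30 days: +30 → May 1, 2036 (36 left).
May has 31 days: +31 → Jun 1, 2036 (5 left).
+5 → Jun 6, 2036.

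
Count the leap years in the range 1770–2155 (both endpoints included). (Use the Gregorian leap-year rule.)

Multiples of 4 in [1770,2155]: 96.
Of those, multiples of 100: 4 (not leap unless ÷400).
Multiples of 400: 1.
Leap years = 96 − 4 + 1 = 93.

93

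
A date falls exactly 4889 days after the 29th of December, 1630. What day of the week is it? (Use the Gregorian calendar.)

First find the weekday of Dec 29, 1630. Doomsday rule: the anchor day for the 1600s is Tuesday. For year 30: 30÷12 = 2 r 6, and 6÷4 = 1, so 2+6+1 = 9.
Tuesday + 9 ≡ Thursday — that's 1630's doomsday.
In December the doomsday date is Dec 12.
Dec 29 is 17 days after Dec 12; 17 mod 7 = 3, so Thursday + 3 = Sunday.
4889 mod 7 = 3, so 4889 days after a Sunday is Sunday + 3 = Wednesday.

Wednesday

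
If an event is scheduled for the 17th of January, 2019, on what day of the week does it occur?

Doomsday rule: the anchor day for the 2000s is Tuesday. For year 19: 19÷12 = 1 r 7, and 7÷4 = 1, so 1+7+1 = 9.
Tuesday + 9 ≡ Thursday — that's 2019's doomsday.
In January the doomsday date is Jan 3 (2019 is not a leap year).
Jan 17 is 14 days after Jan 3; 14 mod 7 = 0, so Thursday + 0 = Thursday.

Thursday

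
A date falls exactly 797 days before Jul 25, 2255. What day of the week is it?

Thursday

First find the weekday of Jul 25, 2255. Doomsday rule: the anchor day for the 2200s is Friday. For year 55: 55÷12 = 4 r 7, and 7÷4 = 1, so 4+7+1 = 12.
Friday + 12 ≡ Wednesday — that's 2255's doomsday.
In July the doomsday date is Jul 11.
Jul 25 is 14 days after Jul 11; 14 mod 7 = 0, so Wednesday + 0 = Wednesday.
797 mod 7 = 6, so 797 days before a Wednesday is Wednesday − 6 = Thursday.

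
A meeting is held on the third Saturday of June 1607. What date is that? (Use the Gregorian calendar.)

June 1, 1607 is a Friday.
The first Saturday is therefore June 2 (1 days later).
The third Saturday is 2 + 2×7 = June 16.

June 16, 1607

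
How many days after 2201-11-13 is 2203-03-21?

Nov 13, 2201 → Nov 13, 2202: 365 days.
Nov 13, 2202 → Dec 13, 2202: 30 days (November has 30).
Dec 13, 2202 → Jan 13, 2203: 31 days (December has 31).
Jan 13, 2203 → Feb 13, 2203: 31 days (January has 31).
Feb 13, 2203 → Mar 13, 2203: 28 days (February has 28).
Mar 13, 2203 → Mar 21, 2203: 8 days.
Total: 493 days.

493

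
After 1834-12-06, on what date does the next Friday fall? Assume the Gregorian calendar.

Dec 6, 1834 is a Saturday.
From Saturday to the next Friday is 6 days.
Dec 6, 1834 + 6 = Dec 12, 1834.

December 12, 1834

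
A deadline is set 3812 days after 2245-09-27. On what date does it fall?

March 5, 2256

+365 (one year) → Sep 27, 2246 (3447 left).
+365 (one year) → Sep 27, 2247 (3082 left).
+366 (one year; includes Feb 29, 2248) → Sep 27, 2248 (2716 left).
+365 (one year) → Sep 27, 2249 (2351 left).
+365 (one year) → Sep 27, 2250 (1986 left).
+365 (one year) → Sep 27, 2251 (1621 left).
+366 (one year; includes Feb 29, 2252) → Sep 27, 2252 (1255 left).
+365 (one year) → Sep 27, 2253 (890 left).
+365 (one year) → Sep 27, 2254 (525 left).
+365 (one year) → Sep 27, 2255 (160 left).
Sep has 30 days: +4 → Oct 1, 2255 (156 left).
Oct has 31 days: +31 → Nov 1, 2255 (125 left).
Nov has 30 days: +30 → Dec 1, 2255 (95 left).
Dec has 31 days: +31 → Jan 1, 2256 (64 left).
Jan has 31 days: +31 → Feb 1, 2256 (33 left).
Feb has 29 days: +29 → Mar 1, 2256 (4 left).
+4 → Mar 5, 2256.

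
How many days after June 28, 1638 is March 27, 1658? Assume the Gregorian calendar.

7212

Jun 28, 1638 → Jun 28, 1639: 365 days.
Jun 28, 1639 → Jun 28, 1640: 366 days (Feb 29, 1640 is in that span).
Jun 28, 1640 → Jun 28, 1641: 365 days.
Jun 28, 1641 → Jun 28, 1642: 365 days.
Jun 28, 1642 → Jun 28, 1643: 365 days.
Jun 28, 1643 → Jun 28, 1644: 366 days (Feb 29, 1644 is in that span).
Jun 28, 1644 → Jun 28, 1645: 365 days.
Jun 28, 1645 → Jun 28, 1646: 365 days.
Jun 28, 1646 → Jun 28, 1647: 365 days.
Jun 28, 1647 → Jun 28, 1648: 366 days (Feb 29, 1648 is in that span).
Jun 28, 1648 → Jun 28, 1649: 365 days.
Jun 28, 1649 → Jun 28, 1650: 365 days.
Jun 28, 1650 → Jun 28, 1651: 365 days.
Jun 28, 1651 → Jun 28, 1652: 366 days (Feb 29, 1652 is in that span).
Jun 28, 1652 → Jun 28, 1653: 365 days.
Jun 28, 1653 → Jun 28, 1654: 365 days.
Jun 28, 1654 → Jun 28, 1655: 365 days.
Jun 28, 1655 → Jun 28, 1656: 366 days (Feb 29, 1656 is in that span).
Jun 28, 1656 → Jun 28, 1657: 365 days.
Jun 28, 1657 → Jul 28, 1657: 30 days (June has 30).
Jul 28, 1657 → Aug 28, 1657: 31 days (July has 31).
Aug 28, 1657 → Sep 28, 1657: 31 days (August has 31).
Sep 28, 1657 → Oct 28, 1657: 30 days (September has 30).
Oct 28, 1657 → Nov 28, 1657: 31 days (October has 31).
Nov 28, 1657 → Dec 28, 1657: 30 days (November has 30).
Dec 28, 1657 → Jan 28, 1658: 31 days (December has 31).
Jan 28, 1658 → Feb 28, 1658: 31 days (January has 31).
Feb 28, 1658 → Mar 27, 1658: 27 days.
Total: 7212 days.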